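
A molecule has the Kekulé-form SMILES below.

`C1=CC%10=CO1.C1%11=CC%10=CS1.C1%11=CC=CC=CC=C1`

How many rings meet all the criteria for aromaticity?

The SMILES encodes a five-membered ring of four carbons and one oxygen, with two C=C double bonds; a five-membered ring of four carbons and one sulfur, with two C=C double bonds; an eight-membered carbon ring with four alternating C=C double bonds.
The 5-membered ring with one oxygen has a continuous p-orbital overlap around the ring; 2 ring double bonds (4 π electrons) plus a heteroatom lone pair (2) give 6 π electrons. That satisfies 4n+2 with n=1, so it is aromatic (furan).
The 5-membered ring with one sulfur has a continuous p-orbital overlap around the ring; 2 ring double bonds (4 π electrons) plus a heteroatom lone pair (2) give 6 π electrons. Since 6 = 4n+2 (n=1), it is aromatic (thiophene).
The 8-membered ring has only sp² ring atoms; a planar conformation would have a fully conjugated π system of 8 electrons. But 8 = 4(2), which is 4n not 4n+2, so it is not aromatic (cyclooctatetraene) — cyclooctatetraene distorts into a non-planar tub to avoid antiaromaticity.
2 of the 3 rings are aromatic. Total: 2.

2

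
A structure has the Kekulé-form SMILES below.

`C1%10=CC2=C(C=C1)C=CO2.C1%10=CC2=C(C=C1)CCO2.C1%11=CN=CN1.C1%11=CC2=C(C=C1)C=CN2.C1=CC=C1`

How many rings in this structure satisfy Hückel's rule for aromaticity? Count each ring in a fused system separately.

6

The SMILES encodes a six-membered carbon ring with three alternating C=C double bonds, fused to a five-membered ring containing one oxygen and two C=C double bonds; a six-membered carbon ring with three alternating C=C double bonds, fused to a five-membered ring containing one oxygen and two sp³ carbons; a five-membered ring with nitrogens at positions 1 and 3 (one bearing H, one in a C=N bond) and two double bonds; a six-membered carbon ring with three alternating C=C double bonds, fused to a five-membered ring containing one N–H nitrogen and two C=C double bonds; a four-membered carbon ring with two alternating C=C double bonds.
The fused 6/5-membered bicyclic (with one oxygen) is a single π system with 9 sp² atoms and 10 π electrons from ring double bonds plus a heteroatom lone pair. 10 = 4(2)+2, so the system is aromatic and both rings count as aromatic (benzofuran).
The 6-membered ring is fully conjugated (every ring atom contributes a p orbital); 3 ring double bonds give 6 π electrons. Since 6 = 4n+2 (n=1), it is aromatic (benzene ring).
The 5-membered ring with one oxygen has two sp³ carbons, so it is not fully conjugated — not aromatic (oxolane ring).
The 5-membered ring with two nitrogens (one N–H, one =N–) has a continuous p-orbital overlap around the ring; 2 ring double bonds (4 π electrons) plus a heteroatom lone pair (2) give 6 π electrons. That satisfies 4n+2 with n=1, so it is aromatic (imidazole).
The fused 6/5-membered bicyclic (with one N–H) is a single π system with 9 sp² atoms and 10 π electrons from ring double bonds plus a heteroatom lone pair. 10 = 4(2)+2, so the system is aromatic and both rings count as aromatic (indole).
The 4-membered ring has only sp² ring atoms; a planar conformation would have a fully conjugated π system of 4 electrons. But 4 = 4(1), which is 4n not 4n+2, so it is not aromatic (cyclobutadiene) — cyclobutadiene is antiaromatic and distorts to a rectangle.
6 of the 8 rings are aromatic. Total: 6.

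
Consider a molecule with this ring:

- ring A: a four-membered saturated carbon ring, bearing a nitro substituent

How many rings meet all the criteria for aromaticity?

0

Ring A has only sp³ atoms, so it is not fully conjugated — not aromatic (cyclobutane).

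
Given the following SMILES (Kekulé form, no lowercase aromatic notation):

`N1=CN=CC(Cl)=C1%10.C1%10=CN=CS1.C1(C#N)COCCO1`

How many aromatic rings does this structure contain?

The SMILES encodes a six-membered ring with nitrogens at positions 1 and 3 and three alternating double bonds; a five-membered ring with a sulfur at position 1 and a nitrogen at position 3 (in a C=N bond), with two double bonds; a six-membered saturated ring with oxygens at positions 1 and 4.
The 6-membered ring with two nitrogens (1,3) is fully conjugated (every ring atom contributes a p orbital); 3 ring double bonds give 6 π electrons. Since 6 = 4n+2 (n=1), it is aromatic (pyrimidine).
The 5-membered ring with one sulfur and one =N– has a continuous p-orbital overlap around the ring; 2 ring double bonds (4 π electrons) plus a heteroatom lone pair (2) give 6 π electrons. Since 6 = 4n+2 (n=1), it is aromatic (thiazole).
The 6-membered ring with two oxygens (1,4) has only sp³ atoms, so it is not fully conjugated — not aromatic (1,4-dioxane).
2 of the 3 rings are aromatic. Total: 2.

2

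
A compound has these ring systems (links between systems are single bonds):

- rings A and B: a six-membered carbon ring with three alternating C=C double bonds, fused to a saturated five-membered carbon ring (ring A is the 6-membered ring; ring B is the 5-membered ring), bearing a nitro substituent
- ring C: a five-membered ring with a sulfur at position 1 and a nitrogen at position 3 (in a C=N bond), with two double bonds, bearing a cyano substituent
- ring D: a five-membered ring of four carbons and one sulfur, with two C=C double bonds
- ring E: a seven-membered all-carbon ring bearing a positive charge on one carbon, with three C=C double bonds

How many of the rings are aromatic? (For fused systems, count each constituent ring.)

4

Ring A is planar and fully conjugated; 3 ring double bonds give 6 π electrons. That satisfies 4n+2 with n=1, so ring A is aromatic (benzene ring).
Ring B has three sp³ carbons, so it is not fully conjugated — not aromatic (cyclopentane ring).
Ring C has a continuous p-orbital overlap around the ring; 2 ring double bonds (4 π electrons) plus a heteroatom lone pair (2) give 6 π electrons. 6 = 4(1)+2, so ring C is aromatic (thiazole).
Ring D is fully conjugated (every ring atom contributes a p orbital); 2 ring double bonds (4 π electrons) plus a heteroatom lone pair (2) give 6 π electrons. 6 = 4(1)+2, so ring D is aromatic (thiophene).
Ring E is fully conjugated (every ring atom contributes a p orbital); 3 ring double bonds (6 π electrons) plus the carbocation's empty p orbital (0, but keeps the ring conjugated) give 6 π electrons. That satisfies 4n+2 with n=1, so ring E is aromatic (tropylium cation).
Aromatic: A, C, D, E. Total: 4.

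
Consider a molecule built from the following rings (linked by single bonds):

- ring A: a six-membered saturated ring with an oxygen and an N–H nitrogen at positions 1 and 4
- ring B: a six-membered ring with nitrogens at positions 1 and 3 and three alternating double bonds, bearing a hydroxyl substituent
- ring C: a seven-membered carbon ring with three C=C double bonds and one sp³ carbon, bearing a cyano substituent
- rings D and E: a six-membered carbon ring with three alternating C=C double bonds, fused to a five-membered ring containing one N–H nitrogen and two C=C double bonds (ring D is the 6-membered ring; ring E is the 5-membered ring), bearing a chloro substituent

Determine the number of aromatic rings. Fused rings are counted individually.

Ring A has only sp³ atoms, so it is not fully conjugated — not aromatic (morpholine).
Ring B has a continuous p-orbital overlap around the ring; 3 ring double bonds give 6 π electrons. 6 = 4(1)+2, so ring B is aromatic (pyrimidine).
Ring C has one sp³ carbon, so it is not fully conjugated — not aromatic (cycloheptatriene).
Rings D and E form a fused bicyclic system (with one N–H) with 9 sp² atoms and 10 π electrons from ring double bonds plus a heteroatom lone pair. 10 = 4(2)+2, so the system is aromatic and both rings count as aromatic (indole).
Aromatic: B, D, E. Total: 3.

3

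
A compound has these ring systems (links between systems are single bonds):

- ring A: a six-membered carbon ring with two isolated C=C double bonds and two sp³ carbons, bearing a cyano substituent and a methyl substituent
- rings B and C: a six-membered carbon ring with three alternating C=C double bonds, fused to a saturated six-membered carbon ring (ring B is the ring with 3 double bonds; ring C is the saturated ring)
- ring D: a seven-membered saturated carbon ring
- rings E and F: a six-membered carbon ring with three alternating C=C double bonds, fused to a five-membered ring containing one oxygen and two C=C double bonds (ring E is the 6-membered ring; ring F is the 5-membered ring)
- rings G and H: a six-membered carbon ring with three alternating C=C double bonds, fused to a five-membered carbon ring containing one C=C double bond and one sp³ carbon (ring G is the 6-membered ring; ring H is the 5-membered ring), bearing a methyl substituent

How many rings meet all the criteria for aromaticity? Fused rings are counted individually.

Ring A has two sp³ carbons, so it is not fully conjugated — not aromatic (1,4-cyclohexadiene).
Ring B is fully conjugated (every ring atom contributes a p orbital); 3 ring double bonds give 6 π electrons. Since 6 = 4n+2 (n=1), ring B is aromatic (benzene ring).
Ring C has four sp³ carbons, so it is not fully conjugated — not aromatic (cyclohexane ring).
Ring D has only sp³ atoms, so it is not fully conjugated — not aromatic (cycloheptane).
Rings E and F form a fused bicyclic system (with one oxygen) with 9 sp² atoms and 10 π electrons from ring double bonds plus a heteroatom lone pair. 10 = 4(2)+2, so the system is aromatic and both rings count as aromatic (benzofuran).
Ring G has a continuous p-orbital overlap around the ring; 3 ring double bonds give 6 π electrons. Since 6 = 4n+2 (n=1), ring G is aromatic (benzene ring).
Ring H has one sp³ carbon, so it is not fully conjugated — not aromatic (cyclopentene ring).
Aromatic: B, E, F, G. Total: 4.

4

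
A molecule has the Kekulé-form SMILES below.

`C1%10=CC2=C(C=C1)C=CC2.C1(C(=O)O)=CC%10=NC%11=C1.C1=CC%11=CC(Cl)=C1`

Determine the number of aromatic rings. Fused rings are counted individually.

The SMILES encodes a six-membered carbon ring with three alternating C=C double bonds, fused to a five-membered carbon ring containing one C=C double bond and one sp³ carbon; a six-membered ring of five carbons and one nitrogen with three alternating double bonds; a six-membered carbon ring with three alternating C=C double bonds.
The 6-membered ring is planar and fully conjugated; 3 ring double bonds give 6 π electrons. That satisfies 4n+2 with n=1, so it is aromatic (benzene ring).
The 5-membered ring has one sp³ carbon, so it is not fully conjugated — not aromatic (cyclopentene ring).
The 6-membered ring with one nitrogen is planar and fully conjugated; 3 ring double bonds give 6 π electrons. That satisfies 4n+2 with n=1, so it is aromatic (pyridine).
The second 6-membered ring is planar and fully conjugated; 3 ring double bonds give 6 π electrons. That satisfies 4n+2 with n=1, so it is aromatic (benzene).
3 of the 4 rings are aromatic. Total: 3.

3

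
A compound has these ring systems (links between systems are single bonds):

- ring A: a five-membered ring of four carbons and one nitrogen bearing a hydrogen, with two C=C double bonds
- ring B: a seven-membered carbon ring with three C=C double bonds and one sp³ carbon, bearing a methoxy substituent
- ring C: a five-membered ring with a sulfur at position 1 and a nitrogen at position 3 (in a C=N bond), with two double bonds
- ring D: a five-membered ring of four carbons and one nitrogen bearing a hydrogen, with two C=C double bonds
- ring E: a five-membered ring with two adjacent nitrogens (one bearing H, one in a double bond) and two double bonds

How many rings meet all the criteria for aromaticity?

Ring A has a continuous p-orbital overlap around the ring; 2 ring double bonds (4 π electrons) plus a heteroatom lone pair (2) give 6 π electrons. That satisfies 4n+2 with n=1, so ring A is aromatic (pyrrole).
Ring B has one sp³ carbon, so it is not fully conjugated — not aromatic (cycloheptatriene).
Ring C has a continuous p-orbital overlap around the ring; 2 ring double bonds (4 π electrons) plus a heteroatom lone pair (2) give 6 π electrons. That satisfies 4n+2 with n=1, so ring C is aromatic (thiazole).
Ring D is planar and fully conjugated; 2 ring double bonds (4 π electrons) plus a heteroatom lone pair (2) give 6 π electrons. That satisfies 4n+2 with n=1, so ring D is aromatic (pyrrole).
Ring E is planar and fully conjugated; 2 ring double bonds (4 π electrons) plus a heteroatom lone pair (2) give 6 π electrons. That satisfies 4n+2 with n=1, so ring E is aromatic (pyrazole).
Aromatic: A, C, D, E. Total: 4.

4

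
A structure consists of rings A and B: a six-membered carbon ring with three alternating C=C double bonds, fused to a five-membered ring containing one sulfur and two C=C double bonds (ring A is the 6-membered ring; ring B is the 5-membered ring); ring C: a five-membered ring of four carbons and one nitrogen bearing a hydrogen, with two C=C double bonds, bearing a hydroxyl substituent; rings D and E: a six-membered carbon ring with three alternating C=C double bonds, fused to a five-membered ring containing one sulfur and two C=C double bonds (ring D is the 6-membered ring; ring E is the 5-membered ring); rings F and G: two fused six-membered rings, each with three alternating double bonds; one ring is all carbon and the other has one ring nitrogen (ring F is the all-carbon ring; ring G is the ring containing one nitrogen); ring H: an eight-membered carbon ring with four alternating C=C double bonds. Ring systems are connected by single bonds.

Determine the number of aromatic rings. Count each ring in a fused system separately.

7

Rings A and B form a fused bicyclic system (with one sulfur) with 9 sp² atoms and 10 π electrons from ring double bonds plus a heteroatom lone pair. 10 = 4(2)+2, so the system is aromatic and both rings count as aromatic (benzothiophene).
Ring C has a continuous p-orbital overlap around the ring; 2 ring double bonds (4 π electrons) plus a heteroatom lone pair (2) give 6 π electrons. Since 6 = 4n+2 (n=1), ring C is aromatic (pyrrole).
Rings D and E form a fused bicyclic system (with one sulfur) with 9 sp² atoms and 10 π electrons from ring double bonds plus a heteroatom lone pair. 10 = 4(2)+2, so the system is aromatic and both rings count as aromatic (benzothiophene).
Rings F and G form a fused bicyclic system (with one nitrogen) with 10 sp² atoms and 10 π electrons from ring double bonds. 10 = 4(2)+2, so the system is aromatic and both rings count as aromatic (quinoline).
Ring H has only sp² ring atoms; a planar conformation would have a fully conjugated π system of 8 electrons. But 8 = 4(2), which is 4n not 4n+2, so ring H is not aromatic (cyclooctatetraene) — cyclooctatetraene distorts into a non-planar tub to avoid antiaromaticity.
Aromatic: A, B, C, D, E, F, G. Total: 7.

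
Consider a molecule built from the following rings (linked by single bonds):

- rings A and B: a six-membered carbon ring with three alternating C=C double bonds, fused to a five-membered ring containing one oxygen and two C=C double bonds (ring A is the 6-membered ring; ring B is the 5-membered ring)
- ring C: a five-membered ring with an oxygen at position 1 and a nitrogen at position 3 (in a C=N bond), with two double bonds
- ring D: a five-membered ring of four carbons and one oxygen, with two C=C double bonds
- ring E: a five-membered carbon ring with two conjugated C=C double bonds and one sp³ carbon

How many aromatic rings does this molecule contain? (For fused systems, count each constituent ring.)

Rings A and B form a fused bicyclic system (with one oxygen) with 9 sp² atoms and 10 π electrons from ring double bonds plus a heteroatom lone pair. 10 = 4(2)+2, so the system is aromatic and both rings count as aromatic (benzofuran).
Ring C is planar and fully conjugated; 2 ring double bonds (4 π electrons) plus a heteroatom lone pair (2) give 6 π electrons. 6 = 4(1)+2, so ring C is aromatic (oxazole).
Ring D is planar and fully conjugated; 2 ring double bonds (4 π electrons) plus a heteroatom lone pair (2) give 6 π electrons. Since 6 = 4n+2 (n=1), ring D is aromatic (furan).
Ring E has one sp³ carbon, so it is not fully conjugated — not aromatic (cyclopentadiene).
Aromatic: A, B, C, D. Total: 4.

4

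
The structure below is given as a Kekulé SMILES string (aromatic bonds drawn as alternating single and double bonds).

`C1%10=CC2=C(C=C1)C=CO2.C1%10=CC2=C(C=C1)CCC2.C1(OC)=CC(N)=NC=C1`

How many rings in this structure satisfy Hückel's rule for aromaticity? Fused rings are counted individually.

4

The SMILES encodes a six-membered carbon ring with three alternating C=C double bonds, fused to a five-membered ring containing one oxygen and two C=C double bonds; a six-membered carbon ring with three alternating C=C double bonds, fused to a saturated five-membered carbon ring; a six-membered ring of five carbons and one nitrogen with three alternating double bonds.
The fused 6/5-membered bicyclic (with one oxygen) is a single π system with 9 sp² atoms and 10 π electrons from ring double bonds plus a heteroatom lone pair. 10 = 4(2)+2, so the system is aromatic and both rings count as aromatic (benzofuran).
The 6-membered ring has a continuous p-orbital overlap around the ring; 3 ring double bonds give 6 π electrons. That satisfies 4n+2 with n=1, so it is aromatic (benzene ring).
The 5-membered ring has three sp³ carbons, so it is not fully conjugated — not aromatic (cyclopentane ring).
The 6-membered ring with one nitrogen is planar and fully conjugated; 3 ring double bonds give 6 π electrons. Since 6 = 4n+2 (n=1), it is aromatic (pyridine).
4 of the 5 rings are aromatic. Total: 4.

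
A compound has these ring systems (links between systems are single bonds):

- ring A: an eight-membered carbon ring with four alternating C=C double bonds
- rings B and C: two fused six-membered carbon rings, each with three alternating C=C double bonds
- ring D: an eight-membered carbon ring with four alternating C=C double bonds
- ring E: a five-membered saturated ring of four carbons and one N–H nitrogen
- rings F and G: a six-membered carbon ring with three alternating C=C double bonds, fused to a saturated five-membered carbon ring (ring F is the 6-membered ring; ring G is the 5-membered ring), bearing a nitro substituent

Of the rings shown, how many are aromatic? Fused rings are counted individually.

3

Ring A has only sp² ring atoms; a planar conformation would have a fully conjugated π system of 8 electrons. But 8 = 4(2), which is 4n not 4n+2, so ring A is not aromatic (cyclooctatetraene) — cyclooctatetraene distorts into a non-planar tub to avoid antiaromaticity.
Rings B and C form a fused bicyclic system with 10 sp² atoms and 10 π electrons from ring double bonds. 10 = 4(2)+2, so the system is aromatic and both rings count as aromatic (naphthalene).
Ring D has only sp² ring atoms; a planar conformation would have a fully conjugated π system of 8 electrons. But 8 = 4(2), which is 4n not 4n+2, so ring D is not aromatic (cyclooctatetraene) — cyclooctatetraene distorts into a non-planar tub to avoid antiaromaticity.
Ring E has only sp³ atoms, so it is not fully conjugated — not aromatic (pyrrolidine).
Ring F has a continuous p-orbital overlap around the ring; 3 ring double bonds give 6 π electrons. 6 = 4(1)+2, so ring F is aromatic (benzene ring).
Ring G has three sp³ carbons, so it is not fully conjugated — not aromatic (cyclopentane ring).
Aromatic: B, C, F. Total: 3.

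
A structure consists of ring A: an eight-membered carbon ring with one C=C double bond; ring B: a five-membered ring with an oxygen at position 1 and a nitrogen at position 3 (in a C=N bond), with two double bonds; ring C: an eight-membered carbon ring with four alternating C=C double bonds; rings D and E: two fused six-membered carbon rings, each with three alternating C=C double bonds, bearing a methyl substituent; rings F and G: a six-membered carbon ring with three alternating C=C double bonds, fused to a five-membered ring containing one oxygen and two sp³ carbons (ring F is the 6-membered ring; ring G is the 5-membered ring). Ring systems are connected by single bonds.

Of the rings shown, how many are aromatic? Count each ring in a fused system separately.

Ring A has six sp³ carbons, so it is not fully conjugated — not aromatic (cyclooctene).
Ring B is fully conjugated (every ring atom contributes a p orbital); 2 ring double bonds (4 π electrons) plus a heteroatom lone pair (2) give 6 π electrons. Since 6 = 4n+2 (n=1), ring B is aromatic (oxazole).
Ring C has only sp² ring atoms; a planar conformation would have a fully conjugated π system of 8 electrons. But 8 = 4(2), which is 4n not 4n+2, so ring C is not aromatic (cyclooctatetraene) — cyclooctatetraene distorts into a non-planar tub to avoid antiaromaticity.
Rings D and E form a fused bicyclic system with 10 sp² atoms and 10 π electrons from ring double bonds. 10 = 4(2)+2, so the system is aromatic and both rings count as aromatic (naphthalene).
Ring F is planar and fully conjugated; 3 ring double bonds give 6 π electrons. 6 = 4(1)+2, so ring F is aromatic (benzene ring).
Ring G has two sp³ carbons, so it is not fully conjugated — not aromatic (oxolane ring).
Aromatic: B, D, E, F. Total: 4.

4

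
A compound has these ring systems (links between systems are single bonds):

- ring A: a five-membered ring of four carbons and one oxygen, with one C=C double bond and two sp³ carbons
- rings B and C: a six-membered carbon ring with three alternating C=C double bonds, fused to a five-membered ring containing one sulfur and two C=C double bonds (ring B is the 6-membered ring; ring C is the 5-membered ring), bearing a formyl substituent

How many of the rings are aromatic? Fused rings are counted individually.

Ring A has two sp³ carbons, so it is not fully conjugated — not aromatic (2,3-dihydrofuran).
Rings B and C form a fused bicyclic system (with one sulfur) with 9 sp² atoms and 10 π electrons from ring double bonds plus a heteroatom lone pair. 10 = 4(2)+2, so the system is aromatic and both rings count as aromatic (benzothiophene).
Aromatic: B, C. Total: 2.

2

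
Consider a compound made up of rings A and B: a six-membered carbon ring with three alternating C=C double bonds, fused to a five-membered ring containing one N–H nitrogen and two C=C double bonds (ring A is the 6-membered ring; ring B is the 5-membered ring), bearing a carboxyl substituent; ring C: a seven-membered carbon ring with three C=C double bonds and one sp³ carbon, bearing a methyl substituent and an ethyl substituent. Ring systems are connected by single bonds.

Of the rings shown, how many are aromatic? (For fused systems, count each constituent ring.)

Rings A and B form a fused bicyclic system (with one N–H) with 9 sp² atoms and 10 π electrons from ring double bonds plus a heteroatom lone pair. 10 = 4(2)+2, so the system is aromatic and both rings count as aromatic (indole).
Ring C has one sp³ carbon, so it is not fully conjugated — not aromatic (cycloheptatriene).
Aromatic: A, B. Total: 2.

2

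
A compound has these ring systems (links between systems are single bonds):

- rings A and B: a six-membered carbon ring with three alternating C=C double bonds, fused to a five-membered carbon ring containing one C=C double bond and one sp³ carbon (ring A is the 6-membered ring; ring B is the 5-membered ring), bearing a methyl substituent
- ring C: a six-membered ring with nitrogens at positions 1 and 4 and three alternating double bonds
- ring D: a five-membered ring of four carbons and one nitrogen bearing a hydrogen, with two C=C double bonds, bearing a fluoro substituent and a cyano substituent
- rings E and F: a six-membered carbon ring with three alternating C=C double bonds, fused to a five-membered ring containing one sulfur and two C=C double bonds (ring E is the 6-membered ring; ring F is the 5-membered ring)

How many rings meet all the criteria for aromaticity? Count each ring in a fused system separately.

Ring A is fully conjugated (every ring atom contributes a p orbital); 3 ring double bonds give 6 π electrons. Since 6 = 4n+2 (n=1), ring A is aromatic (benzene ring).
Ring B has one sp³ carbon, so it is not fully conjugated — not aromatic (cyclopentene ring).
Ring C is fully conjugated (every ring atom contributes a p orbital); 3 ring double bonds give 6 π electrons. 6 = 4(1)+2, so ring C is aromatic (pyrazine).
Ring D is fully conjugated (every ring atom contributes a p orbital); 2 ring double bonds (4 π electrons) plus a heteroatom lone pair (2) give 6 π electrons. That satisfies 4n+2 with n=1, so ring D is aromatic (pyrrole).
Rings E and F form a fused bicyclic system (with one sulfur) with 9 sp² atoms and 10 π electrons from ring double bonds plus a heteroatom lone pair. 10 = 4(2)+2, so the system is aromatic and both rings count as aromatic (benzothiophene).
Aromatic: A, C, D, E, F. Total: 5.

5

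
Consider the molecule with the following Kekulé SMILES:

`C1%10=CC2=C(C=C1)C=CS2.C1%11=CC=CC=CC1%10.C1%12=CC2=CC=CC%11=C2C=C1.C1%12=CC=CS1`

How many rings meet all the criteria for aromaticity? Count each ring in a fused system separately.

The SMILES encodes a six-membered carbon ring with three alternating C=C double bonds, fused to a five-membered ring containing one sulfur and two C=C double bonds; a seven-membered carbon ring with three C=C double bonds and one sp³ carbon; two fused six-membered carbon rings, each with three alternating C=C double bonds; a five-membered ring of four carbons and one sulfur, with two C=C double bonds.
The fused 6/5-membered bicyclic (with one sulfur) is a single π system with 9 sp² atoms and 10 π electrons from ring double bonds plus a heteroatom lone pair. 10 = 4(2)+2, so the system is aromatic and both rings count as aromatic (benzothiophene).
The 7-membered ring has one sp³ carbon, so it is not fully conjugated — not aromatic (cycloheptatriene).
The fused 6/6-membered bicyclic is a single π system with 10 sp² atoms and 10 π electrons from ring double bonds. 10 = 4(2)+2, so the system is aromatic and both rings count as aromatic (naphthalene).
The 5-membered ring with one sulfur is planar and fully conjugated; 2 ring double bonds (4 π electrons) plus a heteroatom lone pair (2) give 6 π electrons. That satisfies 4n+2 with n=1, so it is aromatic (thiophene).
5 of the 6 rings are aromatic. Total: 5.

5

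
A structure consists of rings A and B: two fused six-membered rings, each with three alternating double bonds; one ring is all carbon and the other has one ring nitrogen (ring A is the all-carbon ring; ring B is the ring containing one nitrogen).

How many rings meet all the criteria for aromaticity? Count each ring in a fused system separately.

2

Rings A and B form a fused bicyclic system (with one nitrogen) with 10 sp² atoms and 10 π electrons from ring double bonds. 10 = 4(2)+2, so the system is aromatic and both rings count as aromatic (quinoline).
Aromatic: A, B. Total: 2.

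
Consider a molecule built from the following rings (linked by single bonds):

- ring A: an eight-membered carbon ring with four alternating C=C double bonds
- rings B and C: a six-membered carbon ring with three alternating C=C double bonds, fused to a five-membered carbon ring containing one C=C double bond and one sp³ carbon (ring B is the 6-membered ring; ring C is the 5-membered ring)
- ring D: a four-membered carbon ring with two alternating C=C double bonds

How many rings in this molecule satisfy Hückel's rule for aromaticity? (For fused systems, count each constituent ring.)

Ring A has only sp² ring atoms; a planar conformation would have a fully conjugated π system of 8 electrons. But 8 = 4(2), which is 4n not 4n+2, so ring A is not aromatic (cyclooctatetraene) — cyclooctatetraene distorts into a non-planar tub to avoid antiaromaticity.
Ring B is planar and fully conjugated; 3 ring double bonds give 6 π electrons. 6 = 4(1)+2, so ring B is aromatic (benzene ring).
Ring C has one sp³ carbon, so it is not fully conjugated — not aromatic (cyclopentene ring).
Ring D has only sp² ring atoms; a planar conformation would have a fully conjugated π system of 4 electrons. But 4 = 4(1), which is 4n not 4n+2, so ring D is not aromatic (cyclobutadiene) — cyclobutadiene is antiaromatic and distorts to a rectangle.
Aromatic: B. Total: 1.

1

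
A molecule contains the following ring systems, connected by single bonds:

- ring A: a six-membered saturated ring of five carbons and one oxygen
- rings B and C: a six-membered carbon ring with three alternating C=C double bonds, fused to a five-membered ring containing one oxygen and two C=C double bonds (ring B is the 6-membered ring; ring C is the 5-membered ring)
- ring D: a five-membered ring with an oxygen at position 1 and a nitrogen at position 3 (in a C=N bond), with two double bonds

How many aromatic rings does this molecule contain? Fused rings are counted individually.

Ring A has only sp³ atoms, so it is not fully conjugated — not aromatic (tetrahydropyran).
Rings B and C form a fused bicyclic system (with one oxygen) with 9 sp² atoms and 10 π electrons from ring double bonds plus a heteroatom lone pair. 10 = 4(2)+2, so the system is aromatic and both rings count as aromatic (benzofuran).
Ring D has a continuous p-orbital overlap around the ring; 2 ring double bonds (4 π electrons) plus a heteroatom lone pair (2) give 6 π electrons. 6 = 4(1)+2, so ring D is aromatic (oxazole).
Aromatic: B, C, D. Total: 3.

3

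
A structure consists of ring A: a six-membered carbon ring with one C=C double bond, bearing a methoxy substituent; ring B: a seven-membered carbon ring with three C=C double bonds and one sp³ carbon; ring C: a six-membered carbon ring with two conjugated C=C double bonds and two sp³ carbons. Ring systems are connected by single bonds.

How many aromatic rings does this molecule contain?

Ring A has four sp³ carbons, so it is not fully conjugated — not aromatic (cyclohexene).
Ring B has one sp³ carbon, so it is not fully conjugated — not aromatic (cycloheptatriene).
Ring C has two sp³ carbons, so it is not fully conjugated — not aromatic (1,3-cyclohexadiene).
No ring is aromatic. Total: 0.

0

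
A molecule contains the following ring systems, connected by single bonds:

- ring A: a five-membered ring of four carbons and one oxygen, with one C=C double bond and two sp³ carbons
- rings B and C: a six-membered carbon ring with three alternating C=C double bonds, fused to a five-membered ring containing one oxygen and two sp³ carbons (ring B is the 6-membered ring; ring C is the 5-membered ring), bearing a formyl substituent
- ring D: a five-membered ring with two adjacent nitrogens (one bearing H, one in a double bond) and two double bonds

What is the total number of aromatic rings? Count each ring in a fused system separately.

2

Ring A has two sp³ carbons, so it is not fully conjugated — not aromatic (2,3-dihydrofuran).
Ring B is fully conjugated (every ring atom contributes a p orbital); 3 ring double bonds give 6 π electrons. That satisfies 4n+2 with n=1, so ring B is aromatic (benzene ring).
Ring C has two sp³ carbons, so it is not fully conjugated — not aromatic (oxolane ring).
Ring D is fully conjugated (every ring atom contributes a p orbital); 2 ring double bonds (4 π electrons) plus a heteroatom lone pair (2) give 6 π electrons. 6 = 4(1)+2, so ring D is aromatic (pyrazole).
Aromatic: B, D. Total: 2.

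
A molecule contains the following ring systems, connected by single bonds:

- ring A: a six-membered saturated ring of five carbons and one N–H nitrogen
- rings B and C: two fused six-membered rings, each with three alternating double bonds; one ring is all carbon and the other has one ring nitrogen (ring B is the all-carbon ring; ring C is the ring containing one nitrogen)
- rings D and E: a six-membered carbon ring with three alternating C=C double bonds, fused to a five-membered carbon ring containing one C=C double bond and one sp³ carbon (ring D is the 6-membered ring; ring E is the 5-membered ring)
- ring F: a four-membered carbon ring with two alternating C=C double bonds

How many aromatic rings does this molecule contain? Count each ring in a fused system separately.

Ring A has only sp³ atoms, so it is not fully conjugated — not aromatic (piperidine).
Rings B and C form a fused bicyclic system (with one nitrogen) with 10 sp² atoms and 10 π electrons from ring double bonds. 10 = 4(2)+2, so the system is aromatic and both rings count as aromatic (quinoline).
Ring D is fully conjugated (every ring atom contributes a p orbital); 3 ring double bonds give 6 π electrons. 6 = 4(1)+2, so ring D is aromatic (benzene ring).
Ring E has one sp³ carbon, so it is not fully conjugated — not aromatic (cyclopentene ring).
Ring F has only sp² ring atoms; a planar conformation would have a fully conjugated π system of 4 electrons. But 4 = 4(1), which is 4n not 4n+2, so ring F is not aromatic (cyclobutadiene) — cyclobutadiene is antiaromatic and distorts to a rectangle.
Aromatic: B, C, D. Total: 3.

3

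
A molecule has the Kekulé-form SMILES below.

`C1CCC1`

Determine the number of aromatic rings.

0

The SMILES encodes a four-membered saturated carbon ring.
The 4-membered ring has only sp³ atoms, so it is not fully conjugated — not aromatic (cyclobutane).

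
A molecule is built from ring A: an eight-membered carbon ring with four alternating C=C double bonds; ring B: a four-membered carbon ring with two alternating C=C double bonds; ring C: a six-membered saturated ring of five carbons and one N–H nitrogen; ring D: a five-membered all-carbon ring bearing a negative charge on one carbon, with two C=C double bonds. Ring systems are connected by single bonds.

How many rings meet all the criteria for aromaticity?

1

Ring A has only sp² ring atoms; a planar conformation would have a fully conjugated π system of 8 electrons. But 8 = 4(2), which is 4n not 4n+2, so ring A is not aromatic (cyclooctatetraene) — cyclooctatetraene distorts into a non-planar tub to avoid antiaromaticity.
Ring B has only sp² ring atoms; a planar conformation would have a fully conjugated π system of 4 electrons. But 4 = 4(1), which is 4n not 4n+2, so ring B is not aromatic (cyclobutadiene) — cyclobutadiene is antiaromatic and distorts to a rectangle.
Ring C has only sp³ atoms, so it is not fully conjugated — not aromatic (piperidine).
Ring D is planar and fully conjugated; 2 ring double bonds (4 π electrons) plus the carbanion lone pair (2) give 6 π electrons. 6 = 4(1)+2, so ring D is aromatic (cyclopentadienyl anion).
Aromatic: D. Total: 1.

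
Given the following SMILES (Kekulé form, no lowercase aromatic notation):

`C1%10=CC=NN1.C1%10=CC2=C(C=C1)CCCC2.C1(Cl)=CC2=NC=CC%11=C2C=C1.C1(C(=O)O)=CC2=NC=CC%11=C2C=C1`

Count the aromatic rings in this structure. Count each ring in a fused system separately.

The SMILES encodes a five-membered ring with two adjacent nitrogens (one bearing H, one in a double bond) and two double bonds; a six-membered carbon ring with three alternating C=C double bonds, fused to a saturated six-membered carbon ring; two fused six-membered rings, each with three alternating double bonds; one ring is all carbon and the other has one ring nitrogen; two fused six-membered rings, each with three alternating double bonds; one ring is all carbon and the other has one ring nitrogen.
The 5-membered ring with two adjacent nitrogens (one N–H, one =N–) is fully conjugated (every ring atom contributes a p orbital); 2 ring double bonds (4 π electrons) plus a heteroatom lone pair (2) give 6 π electrons. 6 = 4(1)+2, so it is aromatic (pyrazole).
The 6-membered ring is fully conjugated (every ring atom contributes a p orbital); 3 ring double bonds give 6 π electrons. That satisfies 4n+2 with n=1, so it is aromatic (benzene ring).
The second 6-membered ring has four sp³ carbons, so it is not fully conjugated — not aromatic (cyclohexane ring).
The fused 6/6-membered bicyclic (with one nitrogen) is a single π system with 10 sp² atoms and 10 π electrons from ring double bonds. 10 = 4(2)+2, so the system is aromatic and both rings count as aromatic (quinoline).
The fused 6/6-membered bicyclic (with one nitrogen) is a single π system with 10 sp² atoms and 10 π electrons from ring double bonds. 10 = 4(2)+2, so the system is aromatic and both rings count as aromatic (quinoline).
6 of the 7 rings are aromatic. Total: 6.

6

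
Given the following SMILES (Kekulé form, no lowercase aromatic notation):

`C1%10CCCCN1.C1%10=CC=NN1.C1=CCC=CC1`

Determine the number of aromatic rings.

The SMILES encodes a six-membered saturated ring of five carbons and one N–H nitrogen; a five-membered ring with two adjacent nitrogens (one bearing H, one in a double bond) and two double bonds; a six-membered carbon ring with two isolated C=C double bonds and two sp³ carbons.
The 6-membered ring with one N–H has only sp³ atoms, so it is not fully conjugated — not aromatic (piperidine).
The 5-membered ring with two adjacent nitrogens (one N–H, one =N–) has a continuous p-orbital overlap around the ring; 2 ring double bonds (4 π electrons) plus a heteroatom lone pair (2) give 6 π electrons. Since 6 = 4n+2 (n=1), it is aromatic (pyrazole).
The 6-membered ring has two sp³ carbons, so it is not fully conjugated — not aromatic (1,4-cyclohexadiene).
1 of the 3 rings is aromatic. Total: 1.

1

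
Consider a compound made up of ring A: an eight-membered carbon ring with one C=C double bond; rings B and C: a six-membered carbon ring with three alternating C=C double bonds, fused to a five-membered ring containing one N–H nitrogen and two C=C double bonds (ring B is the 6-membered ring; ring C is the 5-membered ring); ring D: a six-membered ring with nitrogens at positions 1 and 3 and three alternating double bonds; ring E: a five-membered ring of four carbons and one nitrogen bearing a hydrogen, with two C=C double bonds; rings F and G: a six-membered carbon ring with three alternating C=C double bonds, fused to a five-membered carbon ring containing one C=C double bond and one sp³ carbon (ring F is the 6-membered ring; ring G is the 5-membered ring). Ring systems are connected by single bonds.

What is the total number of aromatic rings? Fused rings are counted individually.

5

Ring A has six sp³ carbons, so it is not fully conjugated — not aromatic (cyclooctene).
Rings B and C form a fused bicyclic system (with one N–H) with 9 sp² atoms and 10 π electrons from ring double bonds plus a heteroatom lone pair. 10 = 4(2)+2, so the system is aromatic and both rings count as aromatic (indole).
Ring D is planar and fully conjugated; 3 ring double bonds give 6 π electrons. 6 = 4(1)+2, so ring D is aromatic (pyrimidine).
Ring E has a continuous p-orbital overlap around the ring; 2 ring double bonds (4 π electrons) plus a heteroatom lone pair (2) give 6 π electrons. Since 6 = 4n+2 (n=1), ring E is aromatic (pyrrole).
Ring F is planar and fully conjugated; 3 ring double bonds give 6 π electrons. That satisfies 4n+2 with n=1, so ring F is aromatic (benzene ring).
Ring G has one sp³ carbon, so it is not fully conjugated — not aromatic (cyclopentene ring).
Aromatic: B, C, D, E, F. Total: 5.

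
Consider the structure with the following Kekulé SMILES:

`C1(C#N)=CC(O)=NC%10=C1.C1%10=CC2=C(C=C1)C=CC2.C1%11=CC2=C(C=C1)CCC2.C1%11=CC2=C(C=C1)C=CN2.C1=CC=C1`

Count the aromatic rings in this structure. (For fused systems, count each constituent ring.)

The SMILES encodes a six-membered ring of five carbons and one nitrogen with three alternating double bonds; a six-membered carbon ring with three alternating C=C double bonds, fused to a five-membered carbon ring containing one C=C double bond and one sp³ carbon; a six-membered carbon ring with three alternating C=C double bonds, fused to a saturated five-membered carbon ring; a six-membered carbon ring with three alternating C=C double bonds, fused to a five-membered ring containing one N–H nitrogen and two C=C double bonds; a four-membered carbon ring with two alternating C=C double bonds.
The 6-membered ring with one nitrogen is planar and fully conjugated; 3 ring double bonds give 6 π electrons. Since 6 = 4n+2 (n=1), it is aromatic (pyridine).
The 6-membered ring is planar and fully conjugated; 3 ring double bonds give 6 π electrons. Since 6 = 4n+2 (n=1), it is aromatic (benzene ring).
The 5-membered ring has one sp³ carbon, so it is not fully conjugated — not aromatic (cyclopentene ring).
The second 6-membered ring is planar and fully conjugated; 3 ring double bonds give 6 π electrons. That satisfies 4n+2 with n=1, so it is aromatic (benzene ring).
The second 5-membered ring has three sp³ carbons, so it is not fully conjugated — not aromatic (cyclopentane ring).
The fused 6/5-membered bicyclic (with one N–H) is a single π system with 9 sp² atoms and 10 π electrons from ring double bonds plus a heteroatom lone pair. 10 = 4(2)+2, so the system is aromatic and both rings count as aromatic (indole).
The 4-membered ring has only sp² ring atoms; a planar conformation would have a fully conjugated π system of 4 electrons. But 4 = 4(1), which is 4n not 4n+2, so it is not aromatic (cyclobutadiene) — cyclobutadiene is antiaromatic and distorts to a rectangle.
5 of the 8 rings are aromatic. Total: 5.

5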